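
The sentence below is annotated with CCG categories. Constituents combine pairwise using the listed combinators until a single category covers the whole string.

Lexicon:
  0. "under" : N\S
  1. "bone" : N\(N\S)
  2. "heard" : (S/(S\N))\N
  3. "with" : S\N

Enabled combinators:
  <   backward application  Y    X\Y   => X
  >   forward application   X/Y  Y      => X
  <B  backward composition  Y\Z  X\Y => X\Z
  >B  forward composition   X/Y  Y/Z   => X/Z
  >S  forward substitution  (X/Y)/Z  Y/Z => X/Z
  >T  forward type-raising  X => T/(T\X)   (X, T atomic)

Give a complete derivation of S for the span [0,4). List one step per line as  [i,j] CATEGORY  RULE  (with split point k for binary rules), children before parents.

[0,4] S   >
  [0,3] S/(S\N)   <
    [0,2] N   <
      [0,1] "under" : N\S
      [1,2] "bone" : N\(N\S)
    [2,3] "heard" : (S/(S\N))\N
  [3,4] "with" : S\N

[0,1] N\S  lex  "under"
[1,2] N\(N\S)  lex  "bone"
[0,2] N  <  k=1
[2,3] (S/(S\N))\N  lex  "heard"
[0,3] S/(S\N)  <  k=2
[3,4] S\N  lex  "with"
[0,4] S  >  k=3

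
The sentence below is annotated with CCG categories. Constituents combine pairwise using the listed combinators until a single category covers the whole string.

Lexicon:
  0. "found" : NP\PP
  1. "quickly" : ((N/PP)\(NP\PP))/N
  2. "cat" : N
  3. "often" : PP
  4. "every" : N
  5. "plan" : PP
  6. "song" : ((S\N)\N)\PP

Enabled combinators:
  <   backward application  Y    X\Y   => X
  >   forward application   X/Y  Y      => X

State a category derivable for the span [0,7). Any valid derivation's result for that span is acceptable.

S

[0,7] S   <
  [0,4] N   >
    [0,3] N/PP   <
      [0,1] "found" : NP\PP
      [1,3] (N/PP)\(NP\PP)   >
        [1,2] "quickly" : ((N/PP)\(NP\PP))/N
        [2,3] "cat" : N
    [3,4] "often" : PP
  [4,7] S\N   <
    [4,5] "every" : N
    [5,7] (S\N)\N   <
      [5,6] "plan" : PP
      [6,7] "song" : ((S\N)\N)\PP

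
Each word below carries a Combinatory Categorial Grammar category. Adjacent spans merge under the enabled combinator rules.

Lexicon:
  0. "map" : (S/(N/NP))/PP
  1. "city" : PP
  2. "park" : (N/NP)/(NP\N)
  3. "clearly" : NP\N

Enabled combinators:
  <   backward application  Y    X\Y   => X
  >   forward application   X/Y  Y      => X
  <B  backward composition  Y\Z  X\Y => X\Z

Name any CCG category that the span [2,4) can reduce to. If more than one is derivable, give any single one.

[0,4] S   >
  [0,2] S/(N/NP)   >
    [0,1] "map" : (S/(N/NP))/PP
    [1,2] "city" : PP
  [2,4] N/NP   >
    [2,3] "park" : (N/NP)/(NP\N)
    [3,4] "clearly" : NP\N

N/NP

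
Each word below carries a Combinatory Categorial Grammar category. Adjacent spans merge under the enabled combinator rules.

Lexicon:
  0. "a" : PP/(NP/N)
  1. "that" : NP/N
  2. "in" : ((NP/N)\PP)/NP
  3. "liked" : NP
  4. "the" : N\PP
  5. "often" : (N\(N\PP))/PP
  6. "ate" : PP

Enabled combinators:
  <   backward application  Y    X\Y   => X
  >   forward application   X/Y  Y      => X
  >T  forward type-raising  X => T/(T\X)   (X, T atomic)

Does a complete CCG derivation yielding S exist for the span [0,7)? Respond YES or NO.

NO

PP/(NP/N) NP/N ((NP/N)\PP)/NP NP N\PP (N\(N\PP))/PP PP
CKY chart[0,7] = {N/(N\NP), NP, NP/(NP\NP), PP/(PP\NP), S/(S\NP)}; S ∉ chart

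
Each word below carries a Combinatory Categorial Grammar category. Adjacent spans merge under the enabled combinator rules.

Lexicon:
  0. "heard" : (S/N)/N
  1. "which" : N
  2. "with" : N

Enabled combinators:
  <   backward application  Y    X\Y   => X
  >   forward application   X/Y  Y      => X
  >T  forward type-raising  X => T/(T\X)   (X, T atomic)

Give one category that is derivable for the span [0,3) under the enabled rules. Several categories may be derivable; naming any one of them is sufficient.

[0,3] S   >
  [0,2] S/N   >
    [0,1] "heard" : (S/N)/N
    [1,2] "which" : N
  [2,3] "with" : N

S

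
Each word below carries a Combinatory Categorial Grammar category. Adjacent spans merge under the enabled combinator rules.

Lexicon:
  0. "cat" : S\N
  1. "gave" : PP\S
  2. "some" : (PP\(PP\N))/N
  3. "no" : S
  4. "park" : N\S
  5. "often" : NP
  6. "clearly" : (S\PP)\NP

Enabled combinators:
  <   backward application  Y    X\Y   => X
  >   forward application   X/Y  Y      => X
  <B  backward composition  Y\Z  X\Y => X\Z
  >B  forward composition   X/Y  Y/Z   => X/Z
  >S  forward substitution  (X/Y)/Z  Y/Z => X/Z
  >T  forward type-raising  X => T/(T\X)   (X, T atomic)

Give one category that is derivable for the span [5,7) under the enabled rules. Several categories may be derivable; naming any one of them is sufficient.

S\PP

[0,7] S   <
  [0,5] PP   <
    [0,2] PP\N   <B
      [0,1] "cat" : S\N
      [1,2] "gave" : PP\S
    [2,5] PP\(PP\N)   >
      [2,3] "some" : (PP\(PP\N))/N
      [3,5] N   <
        [3,4] "no" : S
        [4,5] "park" : N\S
  [5,7] S\PP   <
    [5,6] "often" : NP
    [6,7] "clearly" : (S\PP)\NP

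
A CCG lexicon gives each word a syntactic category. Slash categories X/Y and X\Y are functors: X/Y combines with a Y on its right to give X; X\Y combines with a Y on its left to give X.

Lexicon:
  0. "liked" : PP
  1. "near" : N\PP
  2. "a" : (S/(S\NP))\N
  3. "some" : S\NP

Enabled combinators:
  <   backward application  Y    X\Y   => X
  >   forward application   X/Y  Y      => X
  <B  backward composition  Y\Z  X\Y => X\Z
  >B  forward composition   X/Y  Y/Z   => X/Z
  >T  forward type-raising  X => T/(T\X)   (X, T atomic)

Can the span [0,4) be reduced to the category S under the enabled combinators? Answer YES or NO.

[0,4] S   >
  [0,3] S/(S\NP)   <
    [0,2] N   >
      [0,1] N/(N\PP)   >T
        [0,1] "liked" : PP
      [1,2] "near" : N\PP
    [2,3] "a" : (S/(S\NP))\N
  [3,4] "some" : S\NP

YES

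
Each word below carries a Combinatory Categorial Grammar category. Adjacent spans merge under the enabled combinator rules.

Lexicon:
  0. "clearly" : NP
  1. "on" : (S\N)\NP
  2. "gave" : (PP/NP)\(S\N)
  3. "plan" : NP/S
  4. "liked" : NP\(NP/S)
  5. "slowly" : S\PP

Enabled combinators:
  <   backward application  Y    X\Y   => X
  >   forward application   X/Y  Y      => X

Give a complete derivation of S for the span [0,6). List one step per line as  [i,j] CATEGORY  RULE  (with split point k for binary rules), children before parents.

[0,1] NP  lex  "clearly"
[1,2] (S\N)\NP  lex  "on"
[0,2] S\N  <  k=1
[2,3] (PP/NP)\(S\N)  lex  "gave"
[0,3] PP/NP  <  k=2
[3,4] NP/S  lex  "plan"
[4,5] NP\(NP/S)  lex  "liked"
[3,5] NP  <  k=4
[0,5] PP  >  k=3
[5,6] S\PP  lex  "slowly"
[0,6] S  <  k=5

[0,6] S   <
  [0,5] PP   >
    [0,3] PP/NP   <
      [0,2] S\N   <
        [0,1] "clearly" : NP
        [1,2] "on" : (S\N)\NP
      [2,3] "gave" : (PP/NP)\(S\N)
    [3,5] NP   <
      [3,4] "plan" : NP/S
      [4,5] "liked" : NP\(NP/S)
  [5,6] "slowly" : S\PP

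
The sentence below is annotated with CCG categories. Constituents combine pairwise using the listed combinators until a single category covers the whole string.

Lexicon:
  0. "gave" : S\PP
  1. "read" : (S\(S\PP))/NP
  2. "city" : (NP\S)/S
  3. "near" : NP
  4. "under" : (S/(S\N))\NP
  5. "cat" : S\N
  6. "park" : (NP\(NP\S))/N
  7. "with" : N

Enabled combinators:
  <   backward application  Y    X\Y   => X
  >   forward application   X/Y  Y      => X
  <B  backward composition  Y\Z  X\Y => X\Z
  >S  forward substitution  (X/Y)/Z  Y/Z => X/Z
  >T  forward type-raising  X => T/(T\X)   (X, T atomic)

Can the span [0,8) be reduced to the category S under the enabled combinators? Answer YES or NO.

[0,8] S   <
  [0,1] "gave" : S\PP
  [1,8] S\(S\PP)   >
    [1,2] "read" : (S\(S\PP))/NP
    [2,8] NP   <
      [2,6] NP\S   >
        [2,3] "city" : (NP\S)/S
        [3,6] S   >
          [3,5] S/(S\N)   <
            [3,4] "near" : NP
            [4,5] "under" : (S/(S\N))\NP
          [5,6] "cat" : S\N
      [6,8] NP\(NP\S)   >
        [6,7] "park" : (NP\(NP\S))/N
        [7,8] "with" : N

YES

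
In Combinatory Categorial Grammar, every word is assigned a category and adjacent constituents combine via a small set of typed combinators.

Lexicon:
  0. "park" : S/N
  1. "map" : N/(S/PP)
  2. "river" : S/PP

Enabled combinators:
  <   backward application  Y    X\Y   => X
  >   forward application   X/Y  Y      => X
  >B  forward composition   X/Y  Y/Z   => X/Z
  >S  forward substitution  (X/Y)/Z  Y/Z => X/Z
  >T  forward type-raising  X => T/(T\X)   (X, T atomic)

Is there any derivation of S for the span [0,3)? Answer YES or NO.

YES

[0,3] S   >
  [0,1] "park" : S/N
  [1,3] N   >
    [1,2] "map" : N/(S/PP)
    [2,3] "river" : S/PP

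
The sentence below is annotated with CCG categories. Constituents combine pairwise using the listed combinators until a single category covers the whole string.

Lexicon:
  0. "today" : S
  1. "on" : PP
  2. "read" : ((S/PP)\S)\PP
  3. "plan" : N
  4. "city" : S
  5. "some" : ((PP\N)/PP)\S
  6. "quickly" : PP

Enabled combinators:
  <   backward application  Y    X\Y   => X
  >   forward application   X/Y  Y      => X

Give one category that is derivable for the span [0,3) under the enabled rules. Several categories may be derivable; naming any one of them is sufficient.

S/PP

[0,7] S   >
  [0,3] S/PP   <
    [0,1] "today" : S
    [1,3] (S/PP)\S   <
      [1,2] "on" : PP
      [2,3] "read" : ((S/PP)\S)\PP
  [3,7] PP   <
    [3,4] "plan" : N
    [4,7] PP\N   >
      [4,6] (PP\N)/PP   <
        [4,5] "city" : S
        [5,6] "some" : ((PP\N)/PP)\S
      [6,7] "quickly" : PP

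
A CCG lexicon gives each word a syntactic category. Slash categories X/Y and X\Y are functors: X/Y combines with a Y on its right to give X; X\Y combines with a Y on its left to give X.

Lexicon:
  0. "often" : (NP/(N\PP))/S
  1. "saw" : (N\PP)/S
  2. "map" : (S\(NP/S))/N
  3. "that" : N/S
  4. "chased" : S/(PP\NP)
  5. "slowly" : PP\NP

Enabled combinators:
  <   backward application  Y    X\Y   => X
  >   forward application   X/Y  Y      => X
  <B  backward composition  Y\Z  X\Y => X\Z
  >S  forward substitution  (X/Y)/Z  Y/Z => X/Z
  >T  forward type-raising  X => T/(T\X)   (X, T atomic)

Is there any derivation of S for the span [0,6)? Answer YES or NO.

[0,6] S   <
  [0,2] NP/S   >S
    [0,1] "often" : (NP/(N\PP))/S
    [1,2] "saw" : (N\PP)/S
  [2,6] S\(NP/S)   >
    [2,3] "map" : (S\(NP/S))/N
    [3,6] N   >
      [3,4] "that" : N/S
      [4,6] S   >
        [4,5] "chased" : S/(PP\NP)
        [5,6] "slowly" : PP\NP

YES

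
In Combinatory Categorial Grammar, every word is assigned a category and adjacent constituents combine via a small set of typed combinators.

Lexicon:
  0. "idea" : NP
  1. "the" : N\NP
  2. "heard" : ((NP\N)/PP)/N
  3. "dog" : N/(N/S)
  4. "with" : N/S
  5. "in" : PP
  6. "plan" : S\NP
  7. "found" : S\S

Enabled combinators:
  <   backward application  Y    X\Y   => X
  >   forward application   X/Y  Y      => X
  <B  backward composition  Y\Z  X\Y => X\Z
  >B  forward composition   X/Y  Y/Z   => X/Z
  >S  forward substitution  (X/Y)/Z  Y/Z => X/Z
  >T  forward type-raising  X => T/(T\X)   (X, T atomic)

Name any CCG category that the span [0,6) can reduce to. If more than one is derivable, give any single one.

[0,8] S   <
  [0,6] NP   <
    [0,2] N   <
      [0,1] "idea" : NP
      [1,2] "the" : N\NP
    [2,6] NP\N   >
      [2,5] (NP\N)/PP   >
        [2,3] "heard" : ((NP\N)/PP)/N
        [3,5] N   >
          [3,4] "dog" : N/(N/S)
          [4,5] "with" : N/S
      [5,6] "in" : PP
  [6,8] S\NP   <B
    [6,7] "plan" : S\NP
    [7,8] "found" : S\S

NP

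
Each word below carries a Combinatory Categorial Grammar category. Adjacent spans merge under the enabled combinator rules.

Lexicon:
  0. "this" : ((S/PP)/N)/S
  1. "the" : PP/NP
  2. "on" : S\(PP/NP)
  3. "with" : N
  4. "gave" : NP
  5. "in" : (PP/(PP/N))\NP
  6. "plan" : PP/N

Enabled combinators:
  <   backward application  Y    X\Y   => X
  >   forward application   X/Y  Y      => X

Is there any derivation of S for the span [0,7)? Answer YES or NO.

YES

[0,7] S   >
  [0,4] S/PP   >
    [0,3] (S/PP)/N   >
      [0,1] "this" : ((S/PP)/N)/S
      [1,3] S   <
        [1,2] "the" : PP/NP
        [2,3] "on" : S\(PP/NP)
    [3,4] "with" : N
  [4,7] PP   >
    [4,6] PP/(PP/N)   <
      [4,5] "gave" : NP
      [5,6] "in" : (PP/(PP/N))\NP
    [6,7] "plan" : PP/N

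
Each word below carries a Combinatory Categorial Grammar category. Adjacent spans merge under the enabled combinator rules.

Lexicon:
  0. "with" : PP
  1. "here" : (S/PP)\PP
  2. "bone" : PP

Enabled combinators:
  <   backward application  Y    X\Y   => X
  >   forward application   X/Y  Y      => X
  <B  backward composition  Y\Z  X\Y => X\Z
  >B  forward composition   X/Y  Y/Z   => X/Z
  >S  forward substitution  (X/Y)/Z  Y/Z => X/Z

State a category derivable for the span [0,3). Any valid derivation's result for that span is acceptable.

[0,3] S   >
  [0,2] S/PP   <
    [0,1] "with" : PP
    [1,2] "here" : (S/PP)\PP
  [2,3] "bone" : PP

S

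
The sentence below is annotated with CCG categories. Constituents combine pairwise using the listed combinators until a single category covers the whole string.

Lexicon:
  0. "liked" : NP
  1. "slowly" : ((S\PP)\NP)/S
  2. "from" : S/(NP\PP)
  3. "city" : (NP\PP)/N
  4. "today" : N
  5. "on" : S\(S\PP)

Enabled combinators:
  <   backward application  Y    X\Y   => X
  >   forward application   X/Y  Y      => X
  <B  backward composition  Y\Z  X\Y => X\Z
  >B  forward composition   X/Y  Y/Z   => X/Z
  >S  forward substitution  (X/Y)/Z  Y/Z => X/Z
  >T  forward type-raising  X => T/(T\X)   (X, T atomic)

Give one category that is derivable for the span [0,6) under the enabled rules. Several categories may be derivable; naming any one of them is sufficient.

[0,6] S   <
  [0,5] S\PP   <
    [0,1] "liked" : NP
    [1,5] (S\PP)\NP   >
      [1,2] "slowly" : ((S\PP)\NP)/S
      [2,5] S   >
        [2,3] "from" : S/(NP\PP)
        [3,5] NP\PP   >
          [3,4] "city" : (NP\PP)/N
          [4,5] "today" : N
  [5,6] "on" : S\(S\PP)

S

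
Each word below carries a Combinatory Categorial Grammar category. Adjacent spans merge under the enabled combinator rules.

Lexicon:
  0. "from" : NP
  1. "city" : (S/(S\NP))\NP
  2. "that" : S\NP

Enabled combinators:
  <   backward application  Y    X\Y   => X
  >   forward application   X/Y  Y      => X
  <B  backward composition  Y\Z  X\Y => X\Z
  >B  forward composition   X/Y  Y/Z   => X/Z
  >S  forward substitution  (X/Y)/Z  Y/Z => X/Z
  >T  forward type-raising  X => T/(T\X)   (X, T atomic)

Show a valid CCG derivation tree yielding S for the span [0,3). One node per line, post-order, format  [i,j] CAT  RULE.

[0,1] NP  lex  "from"
[1,2] (S/(S\NP))\NP  lex  "city"
[0,2] S/(S\NP)  <  k=1
[2,3] S\NP  lex  "that"
[0,3] S  >  k=2

[0,3] S   >
  [0,2] S/(S\NP)   <
    [0,1] "from" : NP
    [1,2] "city" : (S/(S\NP))\NP
  [2,3] "that" : S\NP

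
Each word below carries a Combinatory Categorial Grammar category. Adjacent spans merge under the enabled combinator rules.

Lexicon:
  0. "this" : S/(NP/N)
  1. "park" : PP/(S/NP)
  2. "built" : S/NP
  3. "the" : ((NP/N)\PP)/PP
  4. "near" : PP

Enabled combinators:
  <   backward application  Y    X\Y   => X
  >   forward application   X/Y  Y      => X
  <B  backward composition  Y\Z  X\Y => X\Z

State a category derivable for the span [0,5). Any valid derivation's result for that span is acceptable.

[0,5] S   >
  [0,1] "this" : S/(NP/N)
  [1,5] NP/N   <
    [1,3] PP   >
      [1,2] "park" : PP/(S/NP)
      [2,3] "built" : S/NP
    [3,5] (NP/N)\PP   >
      [3,4] "the" : ((NP/N)\PP)/PP
      [4,5] "near" : PP

S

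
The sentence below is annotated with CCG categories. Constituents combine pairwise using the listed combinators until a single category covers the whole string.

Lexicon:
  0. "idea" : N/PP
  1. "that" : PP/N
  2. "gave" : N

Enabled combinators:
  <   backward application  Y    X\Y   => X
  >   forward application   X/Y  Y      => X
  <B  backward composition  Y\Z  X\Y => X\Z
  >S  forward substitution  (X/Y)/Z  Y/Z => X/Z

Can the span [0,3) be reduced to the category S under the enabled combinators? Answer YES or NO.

NO

N/PP PP/N N
CKY chart[0,3] = {N}; S ∉ chart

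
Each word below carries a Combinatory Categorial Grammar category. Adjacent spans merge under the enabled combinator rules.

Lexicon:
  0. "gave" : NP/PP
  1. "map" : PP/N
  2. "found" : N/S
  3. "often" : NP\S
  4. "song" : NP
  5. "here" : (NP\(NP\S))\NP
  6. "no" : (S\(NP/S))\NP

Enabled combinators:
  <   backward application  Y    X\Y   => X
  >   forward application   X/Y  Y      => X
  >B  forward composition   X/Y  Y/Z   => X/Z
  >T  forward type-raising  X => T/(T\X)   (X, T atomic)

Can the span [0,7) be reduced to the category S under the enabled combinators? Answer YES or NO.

YES

[0,7] S   <
  [0,3] NP/S   >B
    [0,1] "gave" : NP/PP
    [1,3] PP/S   >B
      [1,2] "map" : PP/N
      [2,3] "found" : N/S
  [3,7] S\(NP/S)   <
    [3,6] NP   <
      [3,4] "often" : NP\S
      [4,6] NP\(NP\S)   <
        [4,5] "song" : NP
        [5,6] "here" : (NP\(NP\S))\NP
    [6,7] "no" : (S\(NP/S))\NP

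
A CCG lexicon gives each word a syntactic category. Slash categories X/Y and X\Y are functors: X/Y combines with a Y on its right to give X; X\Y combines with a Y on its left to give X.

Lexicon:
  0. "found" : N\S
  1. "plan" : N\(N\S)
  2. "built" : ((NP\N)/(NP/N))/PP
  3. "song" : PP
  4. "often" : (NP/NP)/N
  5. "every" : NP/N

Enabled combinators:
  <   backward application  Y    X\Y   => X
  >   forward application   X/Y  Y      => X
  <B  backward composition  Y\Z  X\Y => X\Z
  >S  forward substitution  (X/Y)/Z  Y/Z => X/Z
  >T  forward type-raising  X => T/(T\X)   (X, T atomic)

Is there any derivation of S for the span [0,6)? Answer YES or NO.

N\S N\(N\S) ((NP\N)/(NP/N))/PP PP (NP/NP)/N NP/N
CKY chart[0,6] = {N/(N\NP), NP, NP/(NP\NP), PP/(PP\NP), S/(S\NP)}; S ∉ chart

NO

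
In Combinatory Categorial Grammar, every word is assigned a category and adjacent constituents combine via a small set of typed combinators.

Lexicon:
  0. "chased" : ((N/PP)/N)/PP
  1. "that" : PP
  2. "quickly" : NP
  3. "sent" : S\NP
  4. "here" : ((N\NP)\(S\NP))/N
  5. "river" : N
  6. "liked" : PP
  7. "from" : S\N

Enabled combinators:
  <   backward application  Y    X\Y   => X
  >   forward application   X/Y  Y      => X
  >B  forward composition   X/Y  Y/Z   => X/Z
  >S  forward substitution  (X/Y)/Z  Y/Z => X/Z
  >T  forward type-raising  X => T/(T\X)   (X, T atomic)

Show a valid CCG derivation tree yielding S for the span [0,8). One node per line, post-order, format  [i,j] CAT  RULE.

[0,1] ((N/PP)/N)/PP  lex  "chased"
[1,2] PP  lex  "that"
[0,2] (N/PP)/N  >  k=1
[2,3] NP  lex  "quickly"
[3,4] S\NP  lex  "sent"
[4,5] ((N\NP)\(S\NP))/N  lex  "here"
[5,6] N  lex  "river"
[4,6] (N\NP)\(S\NP)  >  k=5
[3,6] N\NP  <  k=4
[2,6] N  <  k=3
[0,6] N/PP  >  k=2
[6,7] PP  lex  "liked"
[0,7] N  >  k=6
[7,8] S\N  lex  "from"
[0,8] S  <  k=7

[0,8] S   <
  [0,7] N   >
    [0,6] N/PP   >
      [0,2] (N/PP)/N   >
        [0,1] "chased" : ((N/PP)/N)/PP
        [1,2] "that" : PP
      [2,6] N   <
        [2,3] "quickly" : NP
        [3,6] N\NP   <
          [3,4] "sent" : S\NP
          [4,6] (N\NP)\(S\NP)   >
            [4,5] "here" : ((N\NP)\(S\NP))/N
            [5,6] "river" : N
    [6,7] "liked" : PP
  [7,8] "from" : S\N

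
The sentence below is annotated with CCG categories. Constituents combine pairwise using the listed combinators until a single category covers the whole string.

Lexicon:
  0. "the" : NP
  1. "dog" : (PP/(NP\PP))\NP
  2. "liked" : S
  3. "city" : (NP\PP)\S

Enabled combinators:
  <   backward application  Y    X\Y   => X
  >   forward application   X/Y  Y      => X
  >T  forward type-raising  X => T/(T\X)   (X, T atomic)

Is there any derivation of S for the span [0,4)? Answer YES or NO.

NP (PP/(NP\PP))\NP S (NP\PP)\S
CKY chart[0,4] = {N/(N\PP), NP/(NP\PP), PP, PP/(PP\PP), S/(S\PP)}; S ∉ chart

NO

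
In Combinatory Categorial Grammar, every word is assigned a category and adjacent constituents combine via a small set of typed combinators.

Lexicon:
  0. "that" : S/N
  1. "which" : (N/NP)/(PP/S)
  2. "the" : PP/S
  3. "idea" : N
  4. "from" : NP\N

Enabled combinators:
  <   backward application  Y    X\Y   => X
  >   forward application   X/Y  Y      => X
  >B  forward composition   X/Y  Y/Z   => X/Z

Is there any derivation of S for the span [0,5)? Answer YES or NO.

[0,5] S   >
  [0,1] "that" : S/N
  [1,5] N   >
    [1,3] N/NP   >
      [1,2] "which" : (N/NP)/(PP/S)
      [2,3] "the" : PP/S
    [3,5] NP   <
      [3,4] "idea" : N
      [4,5] "from" : NP\N

YES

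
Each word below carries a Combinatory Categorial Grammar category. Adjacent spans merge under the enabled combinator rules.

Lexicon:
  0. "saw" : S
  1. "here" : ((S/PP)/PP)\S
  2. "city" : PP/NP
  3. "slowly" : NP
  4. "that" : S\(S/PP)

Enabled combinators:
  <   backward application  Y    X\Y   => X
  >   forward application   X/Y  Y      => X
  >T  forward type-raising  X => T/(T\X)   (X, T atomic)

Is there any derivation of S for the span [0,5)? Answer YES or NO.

YES

[0,5] S   <
  [0,4] S/PP   >
    [0,2] (S/PP)/PP   <
      [0,1] "saw" : S
      [1,2] "here" : ((S/PP)/PP)\S
    [2,4] PP   >
      [2,3] "city" : PP/NP
      [3,4] "slowly" : NP
  [4,5] "that" : S\(S/PP)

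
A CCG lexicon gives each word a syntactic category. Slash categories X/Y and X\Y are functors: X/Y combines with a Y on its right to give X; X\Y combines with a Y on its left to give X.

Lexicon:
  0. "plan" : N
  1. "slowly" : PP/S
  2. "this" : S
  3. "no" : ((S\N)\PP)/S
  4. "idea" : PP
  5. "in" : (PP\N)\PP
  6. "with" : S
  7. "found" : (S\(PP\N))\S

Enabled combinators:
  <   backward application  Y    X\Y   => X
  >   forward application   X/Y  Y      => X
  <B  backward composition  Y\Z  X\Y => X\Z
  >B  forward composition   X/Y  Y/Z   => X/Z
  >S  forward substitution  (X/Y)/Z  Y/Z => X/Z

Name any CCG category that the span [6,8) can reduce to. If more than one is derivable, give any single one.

S\(PP\N)

[0,8] S   <
  [0,1] "plan" : N
  [1,8] S\N   <
    [1,3] PP   >
      [1,2] "slowly" : PP/S
      [2,3] "this" : S
    [3,8] (S\N)\PP   >
      [3,4] "no" : ((S\N)\PP)/S
      [4,8] S   <
        [4,6] PP\N   <
          [4,5] "idea" : PP
          [5,6] "in" : (PP\N)\PP
        [6,8] S\(PP\N)   <
          [6,7] "with" : S
          [7,8] "found" : (S\(PP\N))\S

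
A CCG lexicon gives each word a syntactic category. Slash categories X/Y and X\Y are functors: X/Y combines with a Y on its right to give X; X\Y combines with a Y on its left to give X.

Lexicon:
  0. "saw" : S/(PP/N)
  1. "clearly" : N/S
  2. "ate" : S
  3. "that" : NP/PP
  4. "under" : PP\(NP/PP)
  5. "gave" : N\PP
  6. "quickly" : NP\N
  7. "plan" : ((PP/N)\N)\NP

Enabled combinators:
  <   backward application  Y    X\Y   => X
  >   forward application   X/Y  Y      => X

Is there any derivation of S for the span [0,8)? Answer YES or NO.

[0,8] S   >
  [0,1] "saw" : S/(PP/N)
  [1,8] PP/N   <
    [1,3] N   >
      [1,2] "clearly" : N/S
      [2,3] "ate" : S
    [3,8] (PP/N)\N   <
      [3,7] NP   <
        [3,6] N   <
          [3,5] PP   <
            [3,4] "that" : NP/PP
            [4,5] "under" : PP\(NP/PP)
          [5,6] "gave" : N\PP
        [6,7] "quickly" : NP\N
      [7,8] "plan" : ((PP/N)\N)\NP

YES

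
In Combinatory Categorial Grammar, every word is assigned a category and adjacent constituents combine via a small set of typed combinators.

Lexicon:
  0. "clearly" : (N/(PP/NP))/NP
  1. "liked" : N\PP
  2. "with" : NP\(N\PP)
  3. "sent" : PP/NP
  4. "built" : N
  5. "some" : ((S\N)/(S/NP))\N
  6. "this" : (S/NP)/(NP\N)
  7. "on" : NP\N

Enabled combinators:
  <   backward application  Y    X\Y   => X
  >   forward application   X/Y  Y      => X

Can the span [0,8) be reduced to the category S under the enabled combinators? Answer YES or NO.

YES

[0,8] S   <
  [0,4] N   >
    [0,3] N/(PP/NP)   >
      [0,1] "clearly" : (N/(PP/NP))/NP
      [1,3] NP   <
        [1,2] "liked" : N\PP
        [2,3] "with" : NP\(N\PP)
    [3,4] "sent" : PP/NP
  [4,8] S\N   >
    [4,6] (S\N)/(S/NP)   <
      [4,5] "built" : N
      [5,6] "some" : ((S\N)/(S/NP))\N
    [6,8] S/NP   >
      [6,7] "this" : (S/NP)/(NP\N)
      [7,8] "on" : NP\N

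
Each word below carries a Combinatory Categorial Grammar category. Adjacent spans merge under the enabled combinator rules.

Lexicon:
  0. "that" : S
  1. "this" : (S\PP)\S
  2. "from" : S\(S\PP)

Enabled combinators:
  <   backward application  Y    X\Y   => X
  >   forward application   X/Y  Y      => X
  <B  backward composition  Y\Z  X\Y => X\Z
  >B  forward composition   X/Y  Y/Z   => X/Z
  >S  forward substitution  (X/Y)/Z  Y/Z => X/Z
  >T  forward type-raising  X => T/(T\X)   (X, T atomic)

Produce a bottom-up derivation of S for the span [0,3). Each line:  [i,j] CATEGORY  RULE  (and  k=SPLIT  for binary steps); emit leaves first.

[0,1] S  lex  "that"
[1,2] (S\PP)\S  lex  "this"
[0,2] S\PP  <  k=1
[2,3] S\(S\PP)  lex  "from"
[0,3] S  <  k=2

[0,3] S   <
  [0,2] S\PP   <
    [0,1] "that" : S
    [1,2] "this" : (S\PP)\S
  [2,3] "from" : S\(S\PP)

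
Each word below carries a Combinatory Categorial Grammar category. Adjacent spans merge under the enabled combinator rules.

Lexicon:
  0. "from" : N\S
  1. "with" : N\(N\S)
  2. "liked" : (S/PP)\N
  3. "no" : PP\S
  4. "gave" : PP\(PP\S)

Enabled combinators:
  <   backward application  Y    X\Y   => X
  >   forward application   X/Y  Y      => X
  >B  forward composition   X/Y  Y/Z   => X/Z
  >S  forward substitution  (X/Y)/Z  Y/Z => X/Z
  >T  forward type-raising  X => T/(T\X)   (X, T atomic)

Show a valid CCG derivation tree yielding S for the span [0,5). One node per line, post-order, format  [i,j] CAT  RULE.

[0,5] S   >
  [0,3] S/PP   <
    [0,2] N   <
      [0,1] "from" : N\S
      [1,2] "with" : N\(N\S)
    [2,3] "liked" : (S/PP)\N
  [3,5] PP   <
    [3,4] "no" : PP\S
    [4,5] "gave" : PP\(PP\S)

[0,1] N\S  lex  "from"
[1,2] N\(N\S)  lex  "with"
[0,2] N  <  k=1
[2,3] (S/PP)\N  lex  "liked"
[0,3] S/PP  <  k=2
[3,4] PP\S  lex  "no"
[4,5] PP\(PP\S)  lex  "gave"
[3,5] PP  <  k=4
[0,5] S  >  k=3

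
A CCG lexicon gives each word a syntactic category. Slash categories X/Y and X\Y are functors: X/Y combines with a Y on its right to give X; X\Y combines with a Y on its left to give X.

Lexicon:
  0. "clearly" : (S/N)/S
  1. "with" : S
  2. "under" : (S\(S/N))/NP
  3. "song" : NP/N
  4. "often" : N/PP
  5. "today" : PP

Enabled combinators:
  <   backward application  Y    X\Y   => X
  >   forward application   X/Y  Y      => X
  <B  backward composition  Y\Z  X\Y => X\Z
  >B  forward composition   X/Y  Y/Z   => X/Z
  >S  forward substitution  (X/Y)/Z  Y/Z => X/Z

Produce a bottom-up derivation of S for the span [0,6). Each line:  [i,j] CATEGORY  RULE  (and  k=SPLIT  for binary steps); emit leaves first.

[0,1] (S/N)/S  lex  "clearly"
[1,2] S  lex  "with"
[0,2] S/N  >  k=1
[2,3] (S\(S/N))/NP  lex  "under"
[3,4] NP/N  lex  "song"
[4,5] N/PP  lex  "often"
[5,6] PP  lex  "today"
[4,6] N  >  k=5
[3,6] NP  >  k=4
[2,6] S\(S/N)  >  k=3
[0,6] S  <  k=2

[0,6] S   <
  [0,2] S/N   >
    [0,1] "clearly" : (S/N)/S
    [1,2] "with" : S
  [2,6] S\(S/N)   >
    [2,3] "under" : (S\(S/N))/NP
    [3,6] NP   >
      [3,4] "song" : NP/N
      [4,6] N   >
        [4,5] "often" : N/PP
        [5,6] "today" : PP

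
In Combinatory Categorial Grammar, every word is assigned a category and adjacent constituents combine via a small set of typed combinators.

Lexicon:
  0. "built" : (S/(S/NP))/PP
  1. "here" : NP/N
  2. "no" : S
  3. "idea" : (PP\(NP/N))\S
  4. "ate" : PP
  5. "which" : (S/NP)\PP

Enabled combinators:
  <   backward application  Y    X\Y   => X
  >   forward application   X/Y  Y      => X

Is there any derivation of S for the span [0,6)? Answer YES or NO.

[0,6] S   >
  [0,4] S/(S/NP)   >
    [0,1] "built" : (S/(S/NP))/PP
    [1,4] PP   <
      [1,2] "here" : NP/N
      [2,4] PP\(NP/N)   <
        [2,3] "no" : S
        [3,4] "idea" : (PP\(NP/N))\S
  [4,6] S/NP   <
    [4,5] "ate" : PP
    [5,6] "which" : (S/NP)\PP

YES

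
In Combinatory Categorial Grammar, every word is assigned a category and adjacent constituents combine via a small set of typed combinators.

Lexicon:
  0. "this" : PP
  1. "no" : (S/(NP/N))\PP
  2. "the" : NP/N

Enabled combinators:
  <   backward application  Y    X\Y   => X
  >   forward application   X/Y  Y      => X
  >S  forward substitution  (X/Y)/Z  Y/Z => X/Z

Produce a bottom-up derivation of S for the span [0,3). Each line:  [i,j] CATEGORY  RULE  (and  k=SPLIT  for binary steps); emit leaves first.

[0,3] S   >
  [0,2] S/(NP/N)   <
    [0,1] "this" : PP
    [1,2] "no" : (S/(NP/N))\PP
  [2,3] "the" : NP/N

[0,1] PP  lex  "this"
[1,2] (S/(NP/N))\PP  lex  "no"
[0,2] S/(NP/N)  <  k=1
[2,3] NP/N  lex  "the"
[0,3] S  >  k=2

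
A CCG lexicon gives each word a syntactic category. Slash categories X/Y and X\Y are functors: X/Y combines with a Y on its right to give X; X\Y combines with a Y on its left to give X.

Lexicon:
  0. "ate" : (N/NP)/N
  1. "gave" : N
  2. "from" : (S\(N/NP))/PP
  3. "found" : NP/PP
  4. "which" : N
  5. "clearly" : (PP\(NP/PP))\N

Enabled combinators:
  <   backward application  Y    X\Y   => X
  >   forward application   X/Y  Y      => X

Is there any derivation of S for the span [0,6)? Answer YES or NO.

[0,6] S   <
  [0,2] N/NP   >
    [0,1] "ate" : (N/NP)/N
    [1,2] "gave" : N
  [2,6] S\(N/NP)   >
    [2,3] "from" : (S\(N/NP))/PP
    [3,6] PP   <
      [3,4] "found" : NP/PP
      [4,6] PP\(NP/PP)   <
        [4,5] "which" : N
        [5,6] "clearly" : (PP\(NP/PP))\N

YES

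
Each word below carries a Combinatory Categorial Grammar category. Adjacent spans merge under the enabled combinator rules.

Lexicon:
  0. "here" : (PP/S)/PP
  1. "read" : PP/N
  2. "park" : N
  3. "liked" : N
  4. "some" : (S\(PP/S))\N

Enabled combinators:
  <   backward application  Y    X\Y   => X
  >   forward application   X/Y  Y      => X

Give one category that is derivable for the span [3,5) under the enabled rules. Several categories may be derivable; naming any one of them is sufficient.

[0,5] S   <
  [0,3] PP/S   >
    [0,1] "here" : (PP/S)/PP
    [1,3] PP   >
      [1,2] "read" : PP/N
      [2,3] "park" : N
  [3,5] S\(PP/S)   <
    [3,4] "liked" : N
    [4,5] "some" : (S\(PP/S))\N

S\(PP/S)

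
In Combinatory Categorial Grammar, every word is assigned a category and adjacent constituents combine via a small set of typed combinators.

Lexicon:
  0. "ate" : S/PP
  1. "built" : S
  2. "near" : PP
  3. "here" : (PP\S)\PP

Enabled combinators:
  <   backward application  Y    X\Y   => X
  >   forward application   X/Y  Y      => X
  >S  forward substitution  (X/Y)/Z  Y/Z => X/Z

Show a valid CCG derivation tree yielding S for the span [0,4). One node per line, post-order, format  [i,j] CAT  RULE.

[0,4] S   >
  [0,1] "ate" : S/PP
  [1,4] PP   <
    [1,2] "built" : S
    [2,4] PP\S   <
      [2,3] "near" : PP
      [3,4] "here" : (PP\S)\PP

[0,1] S/PP  lex  "ate"
[1,2] S  lex  "built"
[2,3] PP  lex  "near"
[3,4] (PP\S)\PP  lex  "here"
[2,4] PP\S  <  k=3
[1,4] PP  <  k=2
[0,4] S  >  k=1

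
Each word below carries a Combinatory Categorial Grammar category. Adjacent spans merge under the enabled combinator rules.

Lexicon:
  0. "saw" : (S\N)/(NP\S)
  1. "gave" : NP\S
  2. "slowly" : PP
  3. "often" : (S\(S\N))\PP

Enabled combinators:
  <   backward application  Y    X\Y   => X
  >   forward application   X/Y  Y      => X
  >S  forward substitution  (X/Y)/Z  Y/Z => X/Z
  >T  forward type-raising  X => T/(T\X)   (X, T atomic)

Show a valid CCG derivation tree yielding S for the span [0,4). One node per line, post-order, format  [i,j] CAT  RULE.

[0,1] (S\N)/(NP\S)  lex  "saw"
[1,2] NP\S  lex  "gave"
[0,2] S\N  >  k=1
[2,3] PP  lex  "slowly"
[3,4] (S\(S\N))\PP  lex  "often"
[2,4] S\(S\N)  <  k=3
[0,4] S  <  k=2

[0,4] S   <
  [0,2] S\N   >
    [0,1] "saw" : (S\N)/(NP\S)
    [1,2] "gave" : NP\S
  [2,4] S\(S\N)   <
    [2,3] "slowly" : PP
    [3,4] "often" : (S\(S\N))\PP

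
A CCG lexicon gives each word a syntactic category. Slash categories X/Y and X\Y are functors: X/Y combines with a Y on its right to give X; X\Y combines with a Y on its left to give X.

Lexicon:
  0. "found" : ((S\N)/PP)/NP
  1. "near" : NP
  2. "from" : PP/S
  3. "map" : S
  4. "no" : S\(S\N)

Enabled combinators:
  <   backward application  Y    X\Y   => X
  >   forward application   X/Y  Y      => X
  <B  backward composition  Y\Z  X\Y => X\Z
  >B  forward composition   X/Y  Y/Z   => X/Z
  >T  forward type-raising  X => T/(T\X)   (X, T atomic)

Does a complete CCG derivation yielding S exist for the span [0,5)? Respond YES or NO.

YES

[0,5] S   <
  [0,4] S\N   >
    [0,2] (S\N)/PP   >
      [0,1] "found" : ((S\N)/PP)/NP
      [1,2] "near" : NP
    [2,4] PP   >
      [2,3] "from" : PP/S
      [3,4] "map" : S
  [4,5] "no" : S\(S\N)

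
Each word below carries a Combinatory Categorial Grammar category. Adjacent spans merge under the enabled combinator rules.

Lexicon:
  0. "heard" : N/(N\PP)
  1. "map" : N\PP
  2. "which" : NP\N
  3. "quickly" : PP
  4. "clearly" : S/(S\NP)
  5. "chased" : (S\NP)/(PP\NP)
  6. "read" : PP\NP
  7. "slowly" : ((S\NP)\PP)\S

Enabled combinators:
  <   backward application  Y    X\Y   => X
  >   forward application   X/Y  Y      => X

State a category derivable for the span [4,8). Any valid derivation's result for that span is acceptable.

[0,8] S   <
  [0,3] NP   <
    [0,2] N   >
      [0,1] "heard" : N/(N\PP)
      [1,2] "map" : N\PP
    [2,3] "which" : NP\N
  [3,8] S\NP   <
    [3,4] "quickly" : PP
    [4,8] (S\NP)\PP   <
      [4,7] S   >
        [4,5] "clearly" : S/(S\NP)
        [5,7] S\NP   >
          [5,6] "chased" : (S\NP)/(PP\NP)
          [6,7] "read" : PP\NP
      [7,8] "slowly" : ((S\NP)\PP)\S

(S\NP)\PP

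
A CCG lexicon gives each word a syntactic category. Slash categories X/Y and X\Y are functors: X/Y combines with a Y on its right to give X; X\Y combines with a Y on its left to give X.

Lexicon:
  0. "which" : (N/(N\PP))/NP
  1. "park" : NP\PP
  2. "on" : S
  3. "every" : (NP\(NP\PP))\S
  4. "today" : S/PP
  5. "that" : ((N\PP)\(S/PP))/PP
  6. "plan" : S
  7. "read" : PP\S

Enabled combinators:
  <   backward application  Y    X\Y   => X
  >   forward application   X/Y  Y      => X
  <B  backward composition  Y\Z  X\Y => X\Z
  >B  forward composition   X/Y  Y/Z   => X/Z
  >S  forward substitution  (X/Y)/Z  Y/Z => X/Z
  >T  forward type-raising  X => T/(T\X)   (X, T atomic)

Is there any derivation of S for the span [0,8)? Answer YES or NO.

NO

(N/(N\PP))/NP NP\PP S (NP\(NP\PP))\S S/PP ((N\PP)\(S/PP))/PP S PP\S
CKY chart[0,8] = {N, N/(N\N), NP/(NP\N), PP/(PP\N), S/(S\N)}; S ∉ chart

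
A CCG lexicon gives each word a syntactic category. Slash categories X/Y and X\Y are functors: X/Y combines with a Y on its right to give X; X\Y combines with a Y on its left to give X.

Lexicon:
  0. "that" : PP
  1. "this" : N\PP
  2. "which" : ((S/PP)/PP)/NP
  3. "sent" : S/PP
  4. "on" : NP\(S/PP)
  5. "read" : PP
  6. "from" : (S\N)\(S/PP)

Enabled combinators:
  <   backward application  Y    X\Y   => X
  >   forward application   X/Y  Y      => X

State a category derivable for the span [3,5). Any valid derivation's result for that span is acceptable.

NP

[0,7] S   <
  [0,2] N   <
    [0,1] "that" : PP
    [1,2] "this" : N\PP
  [2,7] S\N   <
    [2,6] S/PP   >
      [2,5] (S/PP)/PP   >
        [2,3] "which" : ((S/PP)/PP)/NP
        [3,5] NP   <
          [3,4] "sent" : S/PP
          [4,5] "on" : NP\(S/PP)
      [5,6] "read" : PP
    [6,7] "from" : (S\N)\(S/PP)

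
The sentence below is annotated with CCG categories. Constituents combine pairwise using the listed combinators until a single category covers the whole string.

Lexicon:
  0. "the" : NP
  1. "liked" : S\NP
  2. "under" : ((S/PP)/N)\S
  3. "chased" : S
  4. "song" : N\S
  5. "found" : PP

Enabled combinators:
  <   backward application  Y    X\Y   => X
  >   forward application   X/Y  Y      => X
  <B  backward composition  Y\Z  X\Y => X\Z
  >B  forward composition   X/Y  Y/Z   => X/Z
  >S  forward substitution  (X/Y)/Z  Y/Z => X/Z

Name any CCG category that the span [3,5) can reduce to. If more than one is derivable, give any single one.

[0,6] S   >
  [0,5] S/PP   >
    [0,3] (S/PP)/N   <
      [0,2] S   <
        [0,1] "the" : NP
        [1,2] "liked" : S\NP
      [2,3] "under" : ((S/PP)/N)\S
    [3,5] N   <
      [3,4] "chased" : S
      [4,5] "song" : N\S
  [5,6] "found" : PP

N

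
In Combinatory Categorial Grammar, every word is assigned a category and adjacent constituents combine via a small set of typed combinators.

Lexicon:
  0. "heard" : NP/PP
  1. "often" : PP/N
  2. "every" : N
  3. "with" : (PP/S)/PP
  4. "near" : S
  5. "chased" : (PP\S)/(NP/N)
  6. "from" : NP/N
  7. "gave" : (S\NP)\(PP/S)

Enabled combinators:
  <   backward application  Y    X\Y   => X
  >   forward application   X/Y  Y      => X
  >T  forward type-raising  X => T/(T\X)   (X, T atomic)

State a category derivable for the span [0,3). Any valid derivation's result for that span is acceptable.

NP

[0,8] S   <
  [0,3] NP   >
    [0,1] "heard" : NP/PP
    [1,3] PP   >
      [1,2] "often" : PP/N
      [2,3] "every" : N
  [3,8] S\NP   <
    [3,7] PP/S   >
      [3,4] "with" : (PP/S)/PP
      [4,7] PP   <
        [4,5] "near" : S
        [5,7] PP\S   >
          [5,6] "chased" : (PP\S)/(NP/N)
          [6,7] "from" : NP/N
    [7,8] "gave" : (S\NP)\(PP/S)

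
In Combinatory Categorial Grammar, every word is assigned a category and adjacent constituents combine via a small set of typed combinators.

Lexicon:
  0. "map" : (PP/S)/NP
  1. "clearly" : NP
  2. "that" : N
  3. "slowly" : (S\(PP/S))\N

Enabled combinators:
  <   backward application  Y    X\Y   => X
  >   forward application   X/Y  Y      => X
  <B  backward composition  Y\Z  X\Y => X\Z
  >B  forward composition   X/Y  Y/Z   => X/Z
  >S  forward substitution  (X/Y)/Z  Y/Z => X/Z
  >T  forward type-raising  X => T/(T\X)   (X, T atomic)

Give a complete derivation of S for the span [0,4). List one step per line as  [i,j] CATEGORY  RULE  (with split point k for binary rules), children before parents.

[0,1] (PP/S)/NP  lex  "map"
[1,2] NP  lex  "clearly"
[0,2] PP/S  >  k=1
[2,3] N  lex  "that"
[3,4] (S\(PP/S))\N  lex  "slowly"
[2,4] S\(PP/S)  <  k=3
[0,4] S  <  k=2

[0,4] S   <
  [0,2] PP/S   >
    [0,1] "map" : (PP/S)/NP
    [1,2] "clearly" : NP
  [2,4] S\(PP/S)   <
    [2,3] "that" : N
    [3,4] "slowly" : (S\(PP/S))\N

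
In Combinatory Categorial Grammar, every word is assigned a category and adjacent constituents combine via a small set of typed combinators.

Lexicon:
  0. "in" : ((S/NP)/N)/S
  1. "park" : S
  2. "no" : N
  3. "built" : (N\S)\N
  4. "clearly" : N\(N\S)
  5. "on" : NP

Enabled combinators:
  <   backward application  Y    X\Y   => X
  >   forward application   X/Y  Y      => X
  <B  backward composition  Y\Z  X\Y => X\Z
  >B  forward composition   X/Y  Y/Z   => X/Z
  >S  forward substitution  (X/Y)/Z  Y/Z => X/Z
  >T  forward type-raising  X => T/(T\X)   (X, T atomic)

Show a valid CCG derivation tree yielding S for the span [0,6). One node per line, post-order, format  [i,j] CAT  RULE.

[0,1] ((S/NP)/N)/S  lex  "in"
[1,2] S  lex  "park"
[0,2] (S/NP)/N  >  k=1
[2,3] N  lex  "no"
[3,4] (N\S)\N  lex  "built"
[2,4] N\S  <  k=3
[4,5] N\(N\S)  lex  "clearly"
[2,5] N  <  k=4
[0,5] S/NP  >  k=2
[5,6] NP  lex  "on"
[0,6] S  >  k=5

[0,6] S   >
  [0,5] S/NP   >
    [0,2] (S/NP)/N   >
      [0,1] "in" : ((S/NP)/N)/S
      [1,2] "park" : S
    [2,5] N   <
      [2,4] N\S   <
        [2,3] "no" : N
        [3,4] "built" : (N\S)\N
      [4,5] "clearly" : N\(N\S)
  [5,6] "on" : NP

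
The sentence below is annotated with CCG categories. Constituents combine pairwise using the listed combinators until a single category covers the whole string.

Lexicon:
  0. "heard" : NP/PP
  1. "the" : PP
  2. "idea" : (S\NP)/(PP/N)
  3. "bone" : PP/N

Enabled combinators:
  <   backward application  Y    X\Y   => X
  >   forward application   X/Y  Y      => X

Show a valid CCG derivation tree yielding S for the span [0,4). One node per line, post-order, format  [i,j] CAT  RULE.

[0,1] NP/PP  lex  "heard"
[1,2] PP  lex  "the"
[0,2] NP  >  k=1
[2,3] (S\NP)/(PP/N)  lex  "idea"
[3,4] PP/N  lex  "bone"
[2,4] S\NP  >  k=3
[0,4] S  <  k=2

[0,4] S   <
  [0,2] NP   >
    [0,1] "heard" : NP/PP
    [1,2] "the" : PP
  [2,4] S\NP   >
    [2,3] "idea" : (S\NP)/(PP/N)
    [3,4] "bone" : PP/N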